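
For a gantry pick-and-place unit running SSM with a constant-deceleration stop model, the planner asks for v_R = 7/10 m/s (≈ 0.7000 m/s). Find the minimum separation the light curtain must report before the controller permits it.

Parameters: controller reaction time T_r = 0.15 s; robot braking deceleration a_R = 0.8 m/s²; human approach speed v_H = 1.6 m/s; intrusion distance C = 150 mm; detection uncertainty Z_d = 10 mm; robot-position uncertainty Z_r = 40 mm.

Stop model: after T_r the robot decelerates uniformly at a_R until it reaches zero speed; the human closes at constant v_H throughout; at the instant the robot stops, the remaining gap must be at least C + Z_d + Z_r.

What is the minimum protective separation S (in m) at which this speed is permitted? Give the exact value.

braking lasts T_s = (7/10)/(4/5) = 0.8750 s
robot covers v_R·T_r = 0.7000·0.1500 = 0.1050 m before braking
robot covers 0.7000·0.8750 − ½·0.8000·0.8750² = 0.3063 m while stopping
human closes 1.6000·1.0250 = 1.6400 m
residual clearance needed = 0.1500+0.0100+0.0400 = 0.2000 m
S_min ≈ 0.1050+0.3063+1.6400+0.2000  ⇒  S_min = 1801/800 m

S_min = 1801/800 m = 2.2513 m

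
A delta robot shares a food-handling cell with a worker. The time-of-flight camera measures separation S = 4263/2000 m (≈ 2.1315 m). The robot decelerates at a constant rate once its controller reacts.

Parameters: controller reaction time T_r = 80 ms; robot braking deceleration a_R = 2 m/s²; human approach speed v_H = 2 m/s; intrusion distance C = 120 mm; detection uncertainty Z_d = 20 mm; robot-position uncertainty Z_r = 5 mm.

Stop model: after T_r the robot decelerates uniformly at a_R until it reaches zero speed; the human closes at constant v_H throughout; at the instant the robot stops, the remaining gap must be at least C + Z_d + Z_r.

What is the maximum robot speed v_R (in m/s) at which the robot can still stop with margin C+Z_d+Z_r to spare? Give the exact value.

collect terms ⇒ (1/4)·v_R² + (27/25)·v_R + (-3653/2000) = 0
  disc = (27/25)² − 4·(1/4)·(-3653/2000) = 29929/10000 ; √disc = 173/100
  v_R = (−(27/25) + 173/100) / (2·(1/4)) = 13/10 m/s
check:
T_s = v_R/a_R = (13/10)/2 = 0.6500 s
robot covers v_R·T_r = 1.3000·0.0800 = 0.1040 m before braking
braking distance = 1.3000²/(2·2.0000) = 0.4225 m
human closes 2.0000·0.7300 = 1.4600 m
residual clearance needed = 0.1200+0.0200+0.0050 = 0.1450 m
sum ≈ 0.1040+0.4225+1.4600+0.1450 ≈ 2.1315 m = S ✓

v_R_max = 13/10 m/s = 1.3000 m/s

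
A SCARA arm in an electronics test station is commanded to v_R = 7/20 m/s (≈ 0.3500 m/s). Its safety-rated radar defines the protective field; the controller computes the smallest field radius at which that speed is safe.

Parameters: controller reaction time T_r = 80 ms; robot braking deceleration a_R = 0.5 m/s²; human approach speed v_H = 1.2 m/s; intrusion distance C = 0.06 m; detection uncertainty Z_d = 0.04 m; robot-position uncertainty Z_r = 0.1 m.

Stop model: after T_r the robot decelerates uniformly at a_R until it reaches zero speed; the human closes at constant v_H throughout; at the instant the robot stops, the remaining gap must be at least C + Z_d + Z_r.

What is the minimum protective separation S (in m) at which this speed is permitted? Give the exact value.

S_min = 2573/2000 m = 1.2865 m

stop time T_s = (7/20)/(1/2) = 0.7000 s
robot in T_r: 0.3500·0.0800 = 0.0280 m
robot under decel: 0.3500²/(2·0.5000) = 0.1225 m
person approaches 1.2000·(0.0800+0.7000) = 0.9360 m
C+Z_d+Z_r = 0.0600+0.0400+0.1000 = 0.2000 m
S_min ≈ 0.0280+0.1225+0.9360+0.2000  ⇒  S_min = 2573/2000 m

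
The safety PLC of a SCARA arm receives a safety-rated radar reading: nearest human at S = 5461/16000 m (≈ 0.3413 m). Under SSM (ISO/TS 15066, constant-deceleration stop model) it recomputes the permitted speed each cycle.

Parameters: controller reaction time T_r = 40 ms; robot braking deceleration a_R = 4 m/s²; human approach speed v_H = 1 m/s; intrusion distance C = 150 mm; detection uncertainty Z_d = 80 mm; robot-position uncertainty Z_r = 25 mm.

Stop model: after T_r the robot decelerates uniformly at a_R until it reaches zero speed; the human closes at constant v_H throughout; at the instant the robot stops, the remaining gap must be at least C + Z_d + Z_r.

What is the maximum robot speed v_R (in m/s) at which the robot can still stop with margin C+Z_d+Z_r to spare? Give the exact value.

v_R_max = 3/20 m/s = 0.1500 m/s

at the boundary: (1/8)·v² + (29/100)·v + (-741/16000) = 0
  disc = (29/100)² − 4·(1/8)·(-741/16000) = 17161/160000 ; √disc = 131/400
  v_R = (−(29/100) + 131/400) / (2·(1/8)) = 3/20 m/s
check:
stop time T_s = (3/20)/4 = 0.0375 s
robot in T_r: 0.1500·0.0400 = 0.0060 m
robot under decel: 0.1500²/(2·4.0000) = 0.0028 m
human over T_r+T_s: 1.0000·(0.0400+0.0375) = 0.0775 m
margins: 0.1500+0.0800+0.0250 = 0.2550 m
sum ≈ 0.0060+0.0028+0.0775+0.2550 ≈ 0.3413 m = S ✓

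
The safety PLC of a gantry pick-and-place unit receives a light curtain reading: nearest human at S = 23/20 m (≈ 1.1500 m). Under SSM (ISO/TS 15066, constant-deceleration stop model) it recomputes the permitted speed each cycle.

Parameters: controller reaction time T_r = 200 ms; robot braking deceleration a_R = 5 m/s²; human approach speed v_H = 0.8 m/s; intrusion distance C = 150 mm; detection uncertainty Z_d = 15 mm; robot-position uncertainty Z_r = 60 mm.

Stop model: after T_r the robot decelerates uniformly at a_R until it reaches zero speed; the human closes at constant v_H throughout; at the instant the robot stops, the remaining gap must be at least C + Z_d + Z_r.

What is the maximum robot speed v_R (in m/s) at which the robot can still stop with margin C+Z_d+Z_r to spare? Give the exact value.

collect terms ⇒ (1/10)·v_R² + (9/25)·v_R + (-153/200) = 0
  disc = (9/25)² − 4·(1/10)·(-153/200) = 1089/2500 ; √disc = 33/50
  v_R = (−(9/25) + 33/50) / (2·(1/10)) = 3/2 m/s
check:
braking lasts T_s = (3/2)/5 = 0.3000 s
reaction-phase robot travel = 1.5000·0.2000 = 0.3000 m
robot covers 1.5000·0.3000 − ½·5.0000·0.3000² = 0.2250 m while stopping
human closes 0.8000·0.5000 = 0.4000 m
residual clearance needed = 0.1500+0.0150+0.0600 = 0.2250 m
sum ≈ 0.3000+0.2250+0.4000+0.2250 ≈ 1.1500 m = S ✓

v_R_max = 3/2 m/s = 1.5000 m/s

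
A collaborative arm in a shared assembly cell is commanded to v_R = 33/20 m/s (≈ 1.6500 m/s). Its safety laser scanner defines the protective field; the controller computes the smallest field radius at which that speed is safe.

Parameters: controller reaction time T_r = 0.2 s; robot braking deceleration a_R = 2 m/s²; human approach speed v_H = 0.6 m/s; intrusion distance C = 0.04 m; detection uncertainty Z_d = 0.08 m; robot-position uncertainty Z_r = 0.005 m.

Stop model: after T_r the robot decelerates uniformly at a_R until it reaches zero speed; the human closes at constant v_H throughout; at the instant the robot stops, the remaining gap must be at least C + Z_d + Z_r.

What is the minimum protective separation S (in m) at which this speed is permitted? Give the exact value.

S_min = 2801/1600 m = 1.7506 m

braking lasts T_s = (33/20)/2 = 0.8250 s
robot in T_r: 1.6500·0.2000 = 0.3300 m
robot under decel: 1.6500²/(2·2.0000) = 0.6806 m
human over T_r+T_s: 0.6000·(0.2000+0.8250) = 0.6150 m
margins: 0.0400+0.0800+0.0050 = 0.1250 m
S_min ≈ 0.3300+0.6806+0.6150+0.1250  ⇒  S_min = 2801/1600 m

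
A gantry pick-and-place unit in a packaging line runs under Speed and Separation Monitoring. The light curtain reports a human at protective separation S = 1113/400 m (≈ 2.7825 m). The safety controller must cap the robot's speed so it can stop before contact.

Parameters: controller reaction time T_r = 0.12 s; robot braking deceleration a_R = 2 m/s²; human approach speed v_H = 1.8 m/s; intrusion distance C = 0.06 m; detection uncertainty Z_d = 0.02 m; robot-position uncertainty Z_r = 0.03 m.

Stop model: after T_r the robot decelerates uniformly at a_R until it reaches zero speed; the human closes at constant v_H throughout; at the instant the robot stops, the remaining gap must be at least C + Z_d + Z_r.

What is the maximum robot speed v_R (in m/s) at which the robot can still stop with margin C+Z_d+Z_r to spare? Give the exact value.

v_R_max = 17/10 m/s = 1.7000 m/s

at the boundary: (1/4)·v² + (51/50)·v + (-4913/2000) = 0
  disc = (51/50)² − 4·(1/4)·(-4913/2000) = 34969/10000 ; √disc = 187/100
  v_R = (−(51/50) + 187/100) / (2·(1/4)) = 17/10 m/s
check:
T_s = v_R/a_R = (17/10)/2 = 0.8500 s
robot in T_r: 1.7000·0.1200 = 0.2040 m
robot under decel: 1.7000²/(2·2.0000) = 0.7225 m
person approaches 1.8000·(0.1200+0.8500) = 1.7460 m
residual clearance needed = 0.0600+0.0200+0.0300 = 0.1100 m
sum ≈ 0.2040+0.7225+1.7460+0.1100 ≈ 2.7825 m = S ✓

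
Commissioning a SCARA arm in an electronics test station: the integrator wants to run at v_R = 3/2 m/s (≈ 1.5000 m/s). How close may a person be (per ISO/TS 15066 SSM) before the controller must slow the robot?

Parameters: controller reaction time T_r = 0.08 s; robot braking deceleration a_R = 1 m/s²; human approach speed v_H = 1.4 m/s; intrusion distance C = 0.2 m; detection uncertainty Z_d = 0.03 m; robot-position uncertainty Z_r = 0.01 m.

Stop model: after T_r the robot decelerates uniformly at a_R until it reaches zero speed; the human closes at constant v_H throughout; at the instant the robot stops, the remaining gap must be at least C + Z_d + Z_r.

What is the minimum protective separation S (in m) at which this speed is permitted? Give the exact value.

S_min = 3697/1000 m = 3.6970 m

stop time T_s = (3/2)/1 = 1.5000 s
robot in T_r: 1.5000·0.0800 = 0.1200 m
robot covers 1.5000·1.5000 − ½·1.0000·1.5000² = 1.1250 m while stopping
human over T_r+T_s: 1.4000·(0.0800+1.5000) = 2.2120 m
margins: 0.2000+0.0300+0.0100 = 0.2400 m
S_min ≈ 0.1200+1.1250+2.2120+0.2400  ⇒  S_min = 3697/1000 m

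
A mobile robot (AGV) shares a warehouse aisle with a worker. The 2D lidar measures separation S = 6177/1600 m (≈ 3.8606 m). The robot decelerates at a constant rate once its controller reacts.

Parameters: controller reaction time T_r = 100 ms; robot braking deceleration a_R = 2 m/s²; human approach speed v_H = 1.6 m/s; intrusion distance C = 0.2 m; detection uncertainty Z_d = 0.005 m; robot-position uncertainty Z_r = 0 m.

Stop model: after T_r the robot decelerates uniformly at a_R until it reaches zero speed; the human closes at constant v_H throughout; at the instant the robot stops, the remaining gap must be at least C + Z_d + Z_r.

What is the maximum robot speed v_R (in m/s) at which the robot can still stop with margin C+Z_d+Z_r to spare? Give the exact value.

at the boundary: (1/4)·v² + (9/10)·v + (-5593/1600) = 0
  disc = (9/10)² − 4·(1/4)·(-5593/1600) = 6889/1600 ; √disc = 83/40
  v_R = (−(9/10) + 83/40) / (2·(1/4)) = 47/20 m/s
check:
braking lasts T_s = (47/20)/2 = 1.1750 s
robot in T_r: 2.3500·0.1000 = 0.2350 m
braking distance = 2.3500²/(2·2.0000) = 1.3806 m
person approaches 1.6000·(0.1000+1.1750) = 2.0400 m
residual clearance needed = 0.2000+0.0050+0.0000 = 0.2050 m
sum ≈ 0.2350+1.3806+2.0400+0.2050 ≈ 3.8606 m = S ✓

v_R_max = 47/20 m/s = 2.3500 m/s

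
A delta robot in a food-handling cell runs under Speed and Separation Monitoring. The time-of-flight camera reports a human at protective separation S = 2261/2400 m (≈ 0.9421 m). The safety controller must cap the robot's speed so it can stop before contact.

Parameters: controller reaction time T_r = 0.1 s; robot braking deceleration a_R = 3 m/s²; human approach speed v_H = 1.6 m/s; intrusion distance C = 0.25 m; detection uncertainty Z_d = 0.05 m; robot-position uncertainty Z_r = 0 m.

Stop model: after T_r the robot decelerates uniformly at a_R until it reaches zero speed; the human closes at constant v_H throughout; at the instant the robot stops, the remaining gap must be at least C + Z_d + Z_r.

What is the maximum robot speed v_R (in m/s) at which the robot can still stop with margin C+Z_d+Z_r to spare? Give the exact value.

v_R_max = 13/20 m/s = 0.6500 m/s

quadratic (1/6)·v² + (19/30)·v + (-1157/2400) = 0
  disc = (19/30)² − 4·(1/6)·(-1157/2400) = 289/400 ; √disc = 17/20
  v_R = (−(19/30) + 17/20) / (2·(1/6)) = 13/20 m/s
check:
T_s = v_R/a_R = (13/20)/3 = 0.2167 s
robot covers v_R·T_r = 0.6500·0.1000 = 0.0650 m before braking
robot under decel: 0.6500²/(2·3.0000) = 0.0704 m
person approaches 1.6000·(0.1000+0.2167) = 0.5067 m
margins: 0.2500+0.0500+0.0000 = 0.3000 m
sum ≈ 0.0650+0.0704+0.5067+0.3000 ≈ 0.9421 m = S ✓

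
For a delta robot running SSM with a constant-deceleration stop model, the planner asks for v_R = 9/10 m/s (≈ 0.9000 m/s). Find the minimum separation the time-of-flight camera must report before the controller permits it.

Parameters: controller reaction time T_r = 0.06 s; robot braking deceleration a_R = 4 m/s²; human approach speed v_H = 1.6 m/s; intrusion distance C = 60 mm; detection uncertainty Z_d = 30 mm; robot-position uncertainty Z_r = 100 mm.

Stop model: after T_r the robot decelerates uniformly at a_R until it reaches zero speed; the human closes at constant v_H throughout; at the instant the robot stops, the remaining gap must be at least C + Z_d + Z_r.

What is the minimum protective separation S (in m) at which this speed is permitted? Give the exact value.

T_s = v_R/a_R = (9/10)/4 = 0.2250 s
robot in T_r: 0.9000·0.0600 = 0.0540 m
braking distance = 0.9000²/(2·4.0000) = 0.1013 m
human closes 1.6000·0.2850 = 0.4560 m
C+Z_d+Z_r = 0.0600+0.0300+0.1000 = 0.1900 m
S_min ≈ 0.0540+0.1013+0.4560+0.1900  ⇒  S_min = 641/800 m

S_min = 641/800 m = 0.8013 m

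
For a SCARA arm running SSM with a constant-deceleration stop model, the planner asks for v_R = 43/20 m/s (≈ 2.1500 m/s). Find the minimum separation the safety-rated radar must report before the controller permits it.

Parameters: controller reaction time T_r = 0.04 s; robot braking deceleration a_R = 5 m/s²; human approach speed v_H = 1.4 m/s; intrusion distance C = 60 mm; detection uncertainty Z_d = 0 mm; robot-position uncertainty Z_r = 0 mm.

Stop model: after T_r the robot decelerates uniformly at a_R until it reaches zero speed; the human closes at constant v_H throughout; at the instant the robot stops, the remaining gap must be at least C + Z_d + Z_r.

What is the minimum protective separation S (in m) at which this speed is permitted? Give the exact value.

stop time T_s = (43/20)/5 = 0.4300 s
robot covers v_R·T_r = 2.1500·0.0400 = 0.0860 m before braking
braking distance = 2.1500²/(2·5.0000) = 0.4622 m
human over T_r+T_s: 1.4000·(0.0400+0.4300) = 0.6580 m
residual clearance needed = 0.0600+0.0000+0.0000 = 0.0600 m
S_min ≈ 0.0860+0.4622+0.6580+0.0600  ⇒  S_min = 1013/800 m

S_min = 1013/800 m = 1.2663 m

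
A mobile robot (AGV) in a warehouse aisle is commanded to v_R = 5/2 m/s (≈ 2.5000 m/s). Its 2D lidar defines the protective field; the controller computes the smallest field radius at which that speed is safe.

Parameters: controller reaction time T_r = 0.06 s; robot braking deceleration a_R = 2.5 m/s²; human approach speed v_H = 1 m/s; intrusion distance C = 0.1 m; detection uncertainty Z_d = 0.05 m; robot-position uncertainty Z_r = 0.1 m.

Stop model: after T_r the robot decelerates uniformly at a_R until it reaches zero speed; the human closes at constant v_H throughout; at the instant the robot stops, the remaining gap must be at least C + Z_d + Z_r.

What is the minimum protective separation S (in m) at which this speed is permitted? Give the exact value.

S_min = 271/100 m = 2.7100 m

stop time T_s = (5/2)/(5/2) = 1.0000 s
robot in T_r: 2.5000·0.0600 = 0.1500 m
braking distance = 2.5000²/(2·2.5000) = 1.2500 m
person approaches 1.0000·(0.0600+1.0000) = 1.0600 m
C+Z_d+Z_r = 0.1000+0.0500+0.1000 = 0.2500 m
S_min ≈ 0.1500+1.2500+1.0600+0.2500  ⇒  S_min = 271/100 m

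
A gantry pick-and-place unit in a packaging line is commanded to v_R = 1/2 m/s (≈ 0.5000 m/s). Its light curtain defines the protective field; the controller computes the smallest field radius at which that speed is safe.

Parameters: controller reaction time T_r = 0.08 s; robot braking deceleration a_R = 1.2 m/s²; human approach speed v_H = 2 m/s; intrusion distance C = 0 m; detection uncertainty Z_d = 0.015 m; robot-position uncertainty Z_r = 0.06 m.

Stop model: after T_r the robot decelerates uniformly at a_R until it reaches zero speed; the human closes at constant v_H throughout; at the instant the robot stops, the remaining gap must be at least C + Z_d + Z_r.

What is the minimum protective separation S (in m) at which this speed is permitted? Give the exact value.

T_s = v_R/a_R = (1/2)/(6/5) = 0.4167 s
robot covers v_R·T_r = 0.5000·0.0800 = 0.0400 m before braking
robot covers 0.5000·0.4167 − ½·1.2000·0.4167² = 0.1042 m while stopping
human over T_r+T_s: 2.0000·(0.0800+0.4167) = 0.9933 m
margins: 0.0000+0.0150+0.0600 = 0.0750 m
S_min ≈ 0.0400+0.1042+0.9933+0.0750  ⇒  S_min = 97/80 m

S_min = 97/80 m = 1.2125 m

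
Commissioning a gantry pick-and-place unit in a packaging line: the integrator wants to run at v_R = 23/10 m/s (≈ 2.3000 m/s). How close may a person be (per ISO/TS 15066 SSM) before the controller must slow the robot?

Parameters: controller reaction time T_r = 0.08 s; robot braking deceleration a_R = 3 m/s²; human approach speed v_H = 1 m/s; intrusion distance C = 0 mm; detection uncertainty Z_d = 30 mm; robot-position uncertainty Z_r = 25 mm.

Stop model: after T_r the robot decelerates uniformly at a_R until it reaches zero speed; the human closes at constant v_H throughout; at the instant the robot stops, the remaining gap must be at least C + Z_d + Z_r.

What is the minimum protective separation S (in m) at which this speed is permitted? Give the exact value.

braking lasts T_s = (23/10)/3 = 0.7667 s
robot covers v_R·T_r = 2.3000·0.0800 = 0.1840 m before braking
robot under decel: 2.3000²/(2·3.0000) = 0.8817 m
human closes 1.0000·0.8467 = 0.8467 m
C+Z_d+Z_r = 0.0000+0.0300+0.0250 = 0.0550 m
S_min ≈ 0.1840+0.8817+0.8467+0.0550  ⇒  S_min = 2951/1500 m

S_min = 2951/1500 m = 1.9673 m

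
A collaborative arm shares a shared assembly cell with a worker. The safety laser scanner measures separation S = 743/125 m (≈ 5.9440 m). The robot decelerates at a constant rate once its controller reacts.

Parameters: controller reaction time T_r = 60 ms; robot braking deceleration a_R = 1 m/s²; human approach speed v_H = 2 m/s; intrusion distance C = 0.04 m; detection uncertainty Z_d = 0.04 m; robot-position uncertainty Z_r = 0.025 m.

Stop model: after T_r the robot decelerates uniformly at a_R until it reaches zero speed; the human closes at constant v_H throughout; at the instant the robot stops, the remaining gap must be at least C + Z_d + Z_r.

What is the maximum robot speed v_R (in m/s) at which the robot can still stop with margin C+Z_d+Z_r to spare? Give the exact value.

at the boundary: (1/2)·v² + (103/50)·v + (-5719/1000) = 0
  disc = (103/50)² − 4·(1/2)·(-5719/1000) = 9801/625 ; √disc = 99/25
  v_R = (−(103/50) + 99/25) / (2·(1/2)) = 19/10 m/s
check:
braking lasts T_s = (19/10)/1 = 1.9000 s
reaction-phase robot travel = 1.9000·0.0600 = 0.1140 m
robot covers 1.9000·1.9000 − ½·1.0000·1.9000² = 1.8050 m while stopping
human closes 2.0000·1.9600 = 3.9200 m
margins: 0.0400+0.0400+0.0250 = 0.1050 m
sum ≈ 0.1140+1.8050+3.9200+0.1050 ≈ 5.9440 m = S ✓

v_R_max = 19/10 m/s = 1.9000 m/s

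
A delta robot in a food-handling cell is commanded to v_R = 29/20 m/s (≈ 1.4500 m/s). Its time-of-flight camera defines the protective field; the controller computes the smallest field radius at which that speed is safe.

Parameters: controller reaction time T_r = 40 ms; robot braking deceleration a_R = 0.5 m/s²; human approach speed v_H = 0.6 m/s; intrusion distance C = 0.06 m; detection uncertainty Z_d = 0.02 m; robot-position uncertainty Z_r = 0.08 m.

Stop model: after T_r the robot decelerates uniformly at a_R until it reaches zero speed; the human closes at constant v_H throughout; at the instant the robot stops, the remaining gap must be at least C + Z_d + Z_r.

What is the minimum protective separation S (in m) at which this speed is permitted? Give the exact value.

braking lasts T_s = (29/20)/(1/2) = 2.9000 s
robot in T_r: 1.4500·0.0400 = 0.0580 m
braking distance = 1.4500²/(2·0.5000) = 2.1025 m
person approaches 0.6000·(0.0400+2.9000) = 1.7640 m
residual clearance needed = 0.0600+0.0200+0.0800 = 0.1600 m
S_min ≈ 0.0580+2.1025+1.7640+0.1600  ⇒  S_min = 8169/2000 m

S_min = 8169/2000 m = 4.0845 m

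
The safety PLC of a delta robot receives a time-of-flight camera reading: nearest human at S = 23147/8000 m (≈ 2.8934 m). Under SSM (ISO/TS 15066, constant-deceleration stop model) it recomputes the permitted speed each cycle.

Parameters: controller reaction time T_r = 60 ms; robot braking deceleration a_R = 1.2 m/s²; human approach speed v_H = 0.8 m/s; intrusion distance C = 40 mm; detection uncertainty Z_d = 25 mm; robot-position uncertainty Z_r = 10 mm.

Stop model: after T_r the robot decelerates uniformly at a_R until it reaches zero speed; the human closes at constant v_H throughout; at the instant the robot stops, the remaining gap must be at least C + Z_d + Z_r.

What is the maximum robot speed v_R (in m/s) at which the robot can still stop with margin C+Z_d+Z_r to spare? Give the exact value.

at the boundary: (5/12)·v² + (109/150)·v + (-22163/8000) = 0
  disc = (109/150)² − 4·(5/12)·(-22163/8000) = 1852321/360000 ; √disc = 1361/600
  v_R = (−(109/150) + 1361/600) / (2·(5/12)) = 37/20 m/s
check:
stop time T_s = (37/20)/(6/5) = 1.5417 s
robot in T_r: 1.8500·0.0600 = 0.1110 m
robot covers 1.8500·1.5417 − ½·1.2000·1.5417² = 1.4260 m while stopping
person approaches 0.8000·(0.0600+1.5417) = 1.2813 m
C+Z_d+Z_r = 0.0400+0.0250+0.0100 = 0.0750 m
sum ≈ 0.1110+1.4260+1.2813+0.0750 ≈ 2.8934 m = S ✓

v_R_max = 37/20 m/s = 1.8500 m/s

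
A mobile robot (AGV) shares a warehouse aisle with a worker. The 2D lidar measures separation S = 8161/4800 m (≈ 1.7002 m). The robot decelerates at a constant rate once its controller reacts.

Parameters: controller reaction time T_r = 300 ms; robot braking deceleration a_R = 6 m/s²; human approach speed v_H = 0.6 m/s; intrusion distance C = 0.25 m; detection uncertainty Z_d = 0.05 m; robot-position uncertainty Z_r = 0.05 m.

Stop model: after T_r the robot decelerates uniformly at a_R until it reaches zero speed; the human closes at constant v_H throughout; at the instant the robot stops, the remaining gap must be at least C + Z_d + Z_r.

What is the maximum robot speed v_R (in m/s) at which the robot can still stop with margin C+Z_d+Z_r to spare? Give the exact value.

v_R_max = 41/20 m/s = 2.0500 m/s

quadratic (1/12)·v² + (2/5)·v + (-5617/4800) = 0
  disc = (2/5)² − 4·(1/12)·(-5617/4800) = 7921/14400 ; √disc = 89/120
  v_R = (−(2/5) + 89/120) / (2·(1/12)) = 41/20 m/s
check:
braking lasts T_s = (41/20)/6 = 0.3417 s
reaction-phase robot travel = 2.0500·0.3000 = 0.6150 m
robot covers 2.0500·0.3417 − ½·6.0000·0.3417² = 0.3502 m while stopping
human closes 0.6000·0.6417 = 0.3850 m
margins: 0.2500+0.0500+0.0500 = 0.3500 m
sum ≈ 0.6150+0.3502+0.3850+0.3500 ≈ 1.7002 m = S ✓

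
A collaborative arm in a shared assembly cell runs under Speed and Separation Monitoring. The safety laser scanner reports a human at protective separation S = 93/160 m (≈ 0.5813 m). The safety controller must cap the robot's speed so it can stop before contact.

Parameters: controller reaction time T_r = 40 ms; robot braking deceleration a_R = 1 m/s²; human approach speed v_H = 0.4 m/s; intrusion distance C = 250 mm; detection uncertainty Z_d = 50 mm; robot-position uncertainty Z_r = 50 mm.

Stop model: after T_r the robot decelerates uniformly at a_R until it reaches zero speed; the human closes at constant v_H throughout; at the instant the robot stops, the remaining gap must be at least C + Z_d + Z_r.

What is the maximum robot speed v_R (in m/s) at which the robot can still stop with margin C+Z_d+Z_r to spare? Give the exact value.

v_R_max = 7/20 m/s = 0.3500 m/s

quadratic (1/2)·v² + (11/25)·v + (-861/4000) = 0
  disc = (11/25)² − 4·(1/2)·(-861/4000) = 6241/10000 ; √disc = 79/100
  v_R = (−(11/25) + 79/100) / (2·(1/2)) = 7/20 m/s
check:
T_s = v_R/a_R = (7/20)/1 = 0.3500 s
reaction-phase robot travel = 0.3500·0.0400 = 0.0140 m
robot covers 0.3500·0.3500 − ½·1.0000·0.3500² = 0.0612 m while stopping
human closes 0.4000·0.3900 = 0.1560 m
C+Z_d+Z_r = 0.2500+0.0500+0.0500 = 0.3500 m
sum ≈ 0.0140+0.0612+0.1560+0.3500 ≈ 0.5813 m = S ✓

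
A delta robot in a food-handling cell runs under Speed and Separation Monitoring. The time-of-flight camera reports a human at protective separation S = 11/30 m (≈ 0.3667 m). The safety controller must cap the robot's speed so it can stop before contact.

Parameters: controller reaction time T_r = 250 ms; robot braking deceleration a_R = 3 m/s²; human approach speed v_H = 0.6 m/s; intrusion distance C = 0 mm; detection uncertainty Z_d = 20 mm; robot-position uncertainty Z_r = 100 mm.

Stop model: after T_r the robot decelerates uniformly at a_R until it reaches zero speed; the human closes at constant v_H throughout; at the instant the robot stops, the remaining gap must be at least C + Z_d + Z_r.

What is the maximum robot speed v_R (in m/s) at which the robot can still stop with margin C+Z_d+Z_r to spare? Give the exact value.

at the boundary: (1/6)·v² + (9/20)·v + (-29/300) = 0
  disc = (9/20)² − 4·(1/6)·(-29/300) = 961/3600 ; √disc = 31/60
  v_R = (−(9/20) + 31/60) / (2·(1/6)) = 1/5 m/s
check:
stop time T_s = (1/5)/3 = 0.0667 s
robot covers v_R·T_r = 0.2000·0.2500 = 0.0500 m before braking
braking distance = 0.2000²/(2·3.0000) = 0.0067 m
human over T_r+T_s: 0.6000·(0.2500+0.0667) = 0.1900 m
residual clearance needed = 0.0000+0.0200+0.1000 = 0.1200 m
sum ≈ 0.0500+0.0067+0.1900+0.1200 ≈ 0.3667 m = S ✓

v_R_max = 1/5 m/s = 0.2000 m/s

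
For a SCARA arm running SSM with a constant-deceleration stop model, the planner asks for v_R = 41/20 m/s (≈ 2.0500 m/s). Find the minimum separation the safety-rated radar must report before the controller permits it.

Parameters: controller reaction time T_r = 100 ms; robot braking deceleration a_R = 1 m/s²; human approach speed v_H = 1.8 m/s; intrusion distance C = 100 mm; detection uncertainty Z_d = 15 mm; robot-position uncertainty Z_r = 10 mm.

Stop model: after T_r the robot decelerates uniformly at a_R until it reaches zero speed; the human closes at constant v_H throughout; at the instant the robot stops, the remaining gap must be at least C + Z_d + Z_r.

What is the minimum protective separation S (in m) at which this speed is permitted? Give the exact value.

S_min = 5041/800 m = 6.3012 m

braking lasts T_s = (41/20)/1 = 2.0500 s
robot in T_r: 2.0500·0.1000 = 0.2050 m
robot under decel: 2.0500²/(2·1.0000) = 2.1012 m
person approaches 1.8000·(0.1000+2.0500) = 3.8700 m
C+Z_d+Z_r = 0.1000+0.0150+0.0100 = 0.1250 m
S_min ≈ 0.2050+2.1012+3.8700+0.1250  ⇒  S_min = 5041/800 m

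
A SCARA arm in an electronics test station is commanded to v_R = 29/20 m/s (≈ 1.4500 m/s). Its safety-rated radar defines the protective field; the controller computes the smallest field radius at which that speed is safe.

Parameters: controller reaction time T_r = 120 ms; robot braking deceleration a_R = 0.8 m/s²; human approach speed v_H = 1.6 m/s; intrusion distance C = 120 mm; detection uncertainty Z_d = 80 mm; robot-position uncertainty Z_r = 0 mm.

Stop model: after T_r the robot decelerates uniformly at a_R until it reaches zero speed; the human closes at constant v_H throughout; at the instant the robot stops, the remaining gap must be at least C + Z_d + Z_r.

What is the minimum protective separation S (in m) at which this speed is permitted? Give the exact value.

S_min = 76481/16000 m = 4.7801 m

stop time T_s = (29/20)/(4/5) = 1.8125 s
reaction-phase robot travel = 1.4500·0.1200 = 0.1740 m
braking distance = 1.4500²/(2·0.8000) = 1.3141 m
human over T_r+T_s: 1.6000·(0.1200+1.8125) = 3.0920 m
residual clearance needed = 0.1200+0.0800+0.0000 = 0.2000 m
S_min ≈ 0.1740+1.3141+3.0920+0.2000  ⇒  S_min = 76481/16000 m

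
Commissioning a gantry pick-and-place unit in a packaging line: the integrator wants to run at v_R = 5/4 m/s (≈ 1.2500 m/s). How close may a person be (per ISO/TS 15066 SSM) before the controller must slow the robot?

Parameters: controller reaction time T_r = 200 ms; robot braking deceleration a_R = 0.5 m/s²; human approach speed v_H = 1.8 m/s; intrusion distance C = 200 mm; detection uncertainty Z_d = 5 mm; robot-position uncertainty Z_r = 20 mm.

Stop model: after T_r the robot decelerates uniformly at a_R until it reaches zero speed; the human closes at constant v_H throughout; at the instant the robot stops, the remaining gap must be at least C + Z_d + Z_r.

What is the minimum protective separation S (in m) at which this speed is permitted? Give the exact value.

S_min = 2759/400 m = 6.8975 m

stop time T_s = (5/4)/(1/2) = 2.5000 s
robot covers v_R·T_r = 1.2500·0.2000 = 0.2500 m before braking
robot under decel: 1.2500²/(2·0.5000) = 1.5625 m
person approaches 1.8000·(0.2000+2.5000) = 4.8600 m
C+Z_d+Z_r = 0.2000+0.0050+0.0200 = 0.2250 m
S_min ≈ 0.2500+1.5625+4.8600+0.2250  ⇒  S_min = 2759/400 m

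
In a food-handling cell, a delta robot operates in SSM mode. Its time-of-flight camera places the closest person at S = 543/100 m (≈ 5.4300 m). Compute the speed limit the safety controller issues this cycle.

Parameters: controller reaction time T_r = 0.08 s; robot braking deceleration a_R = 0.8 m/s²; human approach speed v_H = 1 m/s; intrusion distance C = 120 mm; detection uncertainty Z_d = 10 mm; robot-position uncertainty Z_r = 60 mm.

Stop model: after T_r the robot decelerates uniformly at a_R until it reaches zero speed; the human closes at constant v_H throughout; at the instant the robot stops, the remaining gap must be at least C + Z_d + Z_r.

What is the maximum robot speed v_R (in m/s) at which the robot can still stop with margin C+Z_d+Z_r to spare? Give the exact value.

at the boundary: (5/8)·v² + (133/100)·v + (-129/25) = 0
  disc = (133/100)² − 4·(5/8)·(-129/25) = 146689/10000 ; √disc = 383/100
  v_R = (−(133/100) + 383/100) / (2·(5/8)) = 2 m/s
check:
stop time T_s = 2/(4/5) = 2.5000 s
robot in T_r: 2.0000·0.0800 = 0.1600 m
braking distance = 2.0000²/(2·0.8000) = 2.5000 m
human over T_r+T_s: 1.0000·(0.0800+2.5000) = 2.5800 m
residual clearance needed = 0.1200+0.0100+0.0600 = 0.1900 m
sum ≈ 0.1600+2.5000+2.5800+0.1900 ≈ 5.4300 m = S ✓

v_R_max = 2 m/s = 2.0000 m/s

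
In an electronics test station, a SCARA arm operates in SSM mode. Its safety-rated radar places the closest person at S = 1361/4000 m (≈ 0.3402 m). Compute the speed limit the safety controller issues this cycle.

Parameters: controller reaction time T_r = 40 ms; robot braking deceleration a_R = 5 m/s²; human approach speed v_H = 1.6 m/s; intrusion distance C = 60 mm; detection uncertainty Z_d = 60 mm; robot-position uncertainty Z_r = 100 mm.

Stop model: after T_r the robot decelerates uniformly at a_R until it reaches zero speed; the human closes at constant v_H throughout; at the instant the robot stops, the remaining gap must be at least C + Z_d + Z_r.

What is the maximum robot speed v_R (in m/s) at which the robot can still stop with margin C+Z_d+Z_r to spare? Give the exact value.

quadratic (1/10)·v² + (9/25)·v + (-9/160) = 0
  disc = (9/25)² − 4·(1/10)·(-9/160) = 1521/10000 ; √disc = 39/100
  v_R = (−(9/25) + 39/100) / (2·(1/10)) = 3/20 m/s
check:
stop time T_s = (3/20)/5 = 0.0300 s
robot covers v_R·T_r = 0.1500·0.0400 = 0.0060 m before braking
braking distance = 0.1500²/(2·5.0000) = 0.0022 m
human closes 1.6000·0.0700 = 0.1120 m
margins: 0.0600+0.0600+0.1000 = 0.2200 m
sum ≈ 0.0060+0.0022+0.1120+0.2200 ≈ 0.3402 m = S ✓

v_R_max = 3/20 m/s = 0.1500 m/s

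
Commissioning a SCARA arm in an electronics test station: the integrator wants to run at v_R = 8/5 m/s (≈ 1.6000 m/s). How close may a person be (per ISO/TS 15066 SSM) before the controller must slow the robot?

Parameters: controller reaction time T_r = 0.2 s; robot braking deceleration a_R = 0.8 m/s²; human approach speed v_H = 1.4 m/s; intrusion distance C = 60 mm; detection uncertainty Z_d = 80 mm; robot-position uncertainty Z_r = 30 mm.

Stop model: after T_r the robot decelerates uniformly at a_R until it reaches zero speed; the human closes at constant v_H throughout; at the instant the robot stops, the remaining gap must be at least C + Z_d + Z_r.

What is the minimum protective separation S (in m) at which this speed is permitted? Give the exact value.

S_min = 517/100 m = 5.1700 m

braking lasts T_s = (8/5)/(4/5) = 2.0000 s
robot covers v_R·T_r = 1.6000·0.2000 = 0.3200 m before braking
robot covers 1.6000·2.0000 − ½·0.8000·2.0000² = 1.6000 m while stopping
human over T_r+T_s: 1.4000·(0.2000+2.0000) = 3.0800 m
residual clearance needed = 0.0600+0.0800+0.0300 = 0.1700 m
S_min ≈ 0.3200+1.6000+3.0800+0.1700  ⇒  S_min = 517/100 m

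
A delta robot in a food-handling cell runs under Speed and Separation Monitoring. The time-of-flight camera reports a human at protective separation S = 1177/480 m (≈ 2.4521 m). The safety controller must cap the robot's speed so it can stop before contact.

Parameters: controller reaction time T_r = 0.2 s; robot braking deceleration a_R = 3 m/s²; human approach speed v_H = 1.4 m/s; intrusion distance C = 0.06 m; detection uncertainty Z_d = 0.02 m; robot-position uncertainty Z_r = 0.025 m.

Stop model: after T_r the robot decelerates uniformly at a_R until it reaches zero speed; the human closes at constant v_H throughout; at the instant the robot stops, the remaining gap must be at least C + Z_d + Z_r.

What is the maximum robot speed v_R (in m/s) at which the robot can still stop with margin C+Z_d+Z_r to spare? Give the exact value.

quadratic (1/6)·v² + (2/3)·v + (-4961/2400) = 0
  disc = (2/3)² − 4·(1/6)·(-4961/2400) = 729/400 ; √disc = 27/20
  v_R = (−(2/3) + 27/20) / (2·(1/6)) = 41/20 m/s
check:
stop time T_s = (41/20)/3 = 0.6833 s
robot in T_r: 2.0500·0.2000 = 0.4100 m
robot under decel: 2.0500²/(2·3.0000) = 0.7004 m
person approaches 1.4000·(0.2000+0.6833) = 1.2367 m
residual clearance needed = 0.0600+0.0200+0.0250 = 0.1050 m
sum ≈ 0.4100+0.7004+1.2367+0.1050 ≈ 2.4521 m = S ✓

v_R_max = 41/20 m/s = 2.0500 m/s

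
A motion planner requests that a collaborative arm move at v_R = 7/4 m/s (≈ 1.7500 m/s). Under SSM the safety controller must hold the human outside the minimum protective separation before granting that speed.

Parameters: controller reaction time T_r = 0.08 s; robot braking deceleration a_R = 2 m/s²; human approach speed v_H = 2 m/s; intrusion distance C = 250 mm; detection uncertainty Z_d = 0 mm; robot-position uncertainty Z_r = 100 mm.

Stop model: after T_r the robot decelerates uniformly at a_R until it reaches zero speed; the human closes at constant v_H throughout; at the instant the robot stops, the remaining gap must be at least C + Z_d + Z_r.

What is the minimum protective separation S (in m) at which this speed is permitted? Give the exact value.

S_min = 1013/320 m = 3.1656 m

braking lasts T_s = (7/4)/2 = 0.8750 s
robot in T_r: 1.7500·0.0800 = 0.1400 m
robot covers 1.7500·0.8750 − ½·2.0000·0.8750² = 0.7656 m while stopping
person approaches 2.0000·(0.0800+0.8750) = 1.9100 m
margins: 0.2500+0.0000+0.1000 = 0.3500 m
S_min ≈ 0.1400+0.7656+1.9100+0.3500  ⇒  S_min = 1013/320 m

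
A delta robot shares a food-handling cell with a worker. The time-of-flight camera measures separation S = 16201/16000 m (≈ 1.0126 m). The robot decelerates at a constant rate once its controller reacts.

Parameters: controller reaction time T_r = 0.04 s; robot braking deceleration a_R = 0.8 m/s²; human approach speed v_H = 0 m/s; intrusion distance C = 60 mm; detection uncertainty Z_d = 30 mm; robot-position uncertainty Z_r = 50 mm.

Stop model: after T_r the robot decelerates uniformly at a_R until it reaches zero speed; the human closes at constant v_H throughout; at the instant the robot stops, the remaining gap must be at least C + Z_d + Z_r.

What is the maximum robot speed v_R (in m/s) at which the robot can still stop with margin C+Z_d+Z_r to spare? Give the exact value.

v_R_max = 23/20 m/s = 1.1500 m/s

at the boundary: (5/8)·v² + (1/25)·v + (-13961/16000) = 0
  disc = (1/25)² − 4·(5/8)·(-13961/16000) = 349281/160000 ; √disc = 591/400
  v_R = (−(1/25) + 591/400) / (2·(5/8)) = 23/20 m/s
check:
T_s = v_R/a_R = (23/20)/(4/5) = 1.4375 s
robot covers v_R·T_r = 1.1500·0.0400 = 0.0460 m before braking
braking distance = 1.1500²/(2·0.8000) = 0.8266 m
human closes 0.0000·1.4775 = 0.0000 m
residual clearance needed = 0.0600+0.0300+0.0500 = 0.1400 m
sum ≈ 0.0460+0.8266+0.0000+0.1400 ≈ 1.0126 m = S ✓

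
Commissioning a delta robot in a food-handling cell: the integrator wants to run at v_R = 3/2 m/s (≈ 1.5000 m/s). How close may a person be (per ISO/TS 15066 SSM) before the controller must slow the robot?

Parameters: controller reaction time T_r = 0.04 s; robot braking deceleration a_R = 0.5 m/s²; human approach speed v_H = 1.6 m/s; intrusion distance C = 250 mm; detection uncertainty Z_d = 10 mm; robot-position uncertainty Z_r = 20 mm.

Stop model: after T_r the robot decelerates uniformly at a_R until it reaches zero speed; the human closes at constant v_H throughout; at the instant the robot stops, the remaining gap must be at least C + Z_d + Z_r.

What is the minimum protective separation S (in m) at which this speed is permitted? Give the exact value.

S_min = 3727/500 m = 7.4540 m

T_s = v_R/a_R = (3/2)/(1/2) = 3.0000 s
robot in T_r: 1.5000·0.0400 = 0.0600 m
robot under decel: 1.5000²/(2·0.5000) = 2.2500 m
person approaches 1.6000·(0.0400+3.0000) = 4.8640 m
margins: 0.2500+0.0100+0.0200 = 0.2800 m
S_min ≈ 0.0600+2.2500+4.8640+0.2800  ⇒  S_min = 3727/500 m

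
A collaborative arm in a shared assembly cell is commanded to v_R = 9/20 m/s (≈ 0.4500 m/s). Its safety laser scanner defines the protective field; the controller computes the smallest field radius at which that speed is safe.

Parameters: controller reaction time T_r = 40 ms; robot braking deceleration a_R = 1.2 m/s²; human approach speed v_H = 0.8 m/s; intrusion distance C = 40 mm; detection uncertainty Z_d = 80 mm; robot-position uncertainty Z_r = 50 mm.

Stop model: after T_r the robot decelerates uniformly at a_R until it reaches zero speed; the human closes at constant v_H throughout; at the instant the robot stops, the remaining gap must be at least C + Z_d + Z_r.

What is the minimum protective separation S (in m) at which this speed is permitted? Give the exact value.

braking lasts T_s = (9/20)/(6/5) = 0.3750 s
reaction-phase robot travel = 0.4500·0.0400 = 0.0180 m
robot covers 0.4500·0.3750 − ½·1.2000·0.3750² = 0.0844 m while stopping
human over T_r+T_s: 0.8000·(0.0400+0.3750) = 0.3320 m
residual clearance needed = 0.0400+0.0800+0.0500 = 0.1700 m
S_min ≈ 0.0180+0.0844+0.3320+0.1700  ⇒  S_min = 967/1600 m

S_min = 967/1600 m = 0.6044 m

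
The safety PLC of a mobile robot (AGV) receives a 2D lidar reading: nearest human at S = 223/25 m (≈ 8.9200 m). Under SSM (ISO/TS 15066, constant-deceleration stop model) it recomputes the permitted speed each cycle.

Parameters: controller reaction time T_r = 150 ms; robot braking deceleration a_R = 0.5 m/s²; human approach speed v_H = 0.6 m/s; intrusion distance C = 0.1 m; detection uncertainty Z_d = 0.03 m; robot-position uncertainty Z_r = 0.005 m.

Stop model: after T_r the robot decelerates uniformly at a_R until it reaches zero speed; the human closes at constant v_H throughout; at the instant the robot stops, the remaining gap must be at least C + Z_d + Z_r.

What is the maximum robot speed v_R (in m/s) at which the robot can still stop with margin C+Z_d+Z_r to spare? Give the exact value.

v_R_max = 47/20 m/s = 2.3500 m/s

at the boundary: (1)·v² + (27/20)·v + (-1739/200) = 0
  disc = (27/20)² − 4·(1)·(-1739/200) = 14641/400 ; √disc = 121/20
  v_R = (−(27/20) + 121/20) / (2·(1)) = 47/20 m/s
check:
braking lasts T_s = (47/20)/(1/2) = 4.7000 s
robot in T_r: 2.3500·0.1500 = 0.3525 m
robot covers 2.3500·4.7000 − ½·0.5000·4.7000² = 5.5225 m while stopping
human over T_r+T_s: 0.6000·(0.1500+4.7000) = 2.9100 m
C+Z_d+Z_r = 0.1000+0.0300+0.0050 = 0.1350 m
sum ≈ 0.3525+5.5225+2.9100+0.1350 ≈ 8.9200 m = S ✓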